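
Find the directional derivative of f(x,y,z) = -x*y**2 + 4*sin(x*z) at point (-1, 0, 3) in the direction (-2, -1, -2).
-16*cos(3)/3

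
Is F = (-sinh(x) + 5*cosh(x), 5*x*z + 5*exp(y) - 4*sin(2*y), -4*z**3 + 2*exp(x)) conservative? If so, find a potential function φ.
No, ∇×F = (-5*x, -2*exp(x), 5*z) ≠ 0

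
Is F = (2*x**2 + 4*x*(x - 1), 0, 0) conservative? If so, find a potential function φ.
Yes, F is conservative. φ = 2*x**2*(x - 1)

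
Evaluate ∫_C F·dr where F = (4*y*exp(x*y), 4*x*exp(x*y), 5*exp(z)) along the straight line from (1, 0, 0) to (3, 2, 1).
-9 + 5*E + 4*exp(6)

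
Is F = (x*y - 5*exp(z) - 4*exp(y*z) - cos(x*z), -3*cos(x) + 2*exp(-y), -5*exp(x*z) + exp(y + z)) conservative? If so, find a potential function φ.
No, ∇×F = (exp(y + z), x*sin(x*z) - 4*y*exp(y*z) + 5*z*exp(x*z) - 5*exp(z), -x + 4*z*exp(y*z) + 3*sin(x)) ≠ 0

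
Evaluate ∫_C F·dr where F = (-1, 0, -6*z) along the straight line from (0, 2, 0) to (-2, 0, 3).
-25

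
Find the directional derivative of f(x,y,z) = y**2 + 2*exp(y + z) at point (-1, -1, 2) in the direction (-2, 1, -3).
sqrt(14)*(-2*E - 1)/7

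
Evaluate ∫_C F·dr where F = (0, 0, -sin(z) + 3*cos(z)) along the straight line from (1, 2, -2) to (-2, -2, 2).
6*sin(2)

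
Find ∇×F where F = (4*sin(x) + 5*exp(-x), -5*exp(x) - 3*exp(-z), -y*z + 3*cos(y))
(-z - 3*sin(y) - 3*exp(-z), 0, -5*exp(x))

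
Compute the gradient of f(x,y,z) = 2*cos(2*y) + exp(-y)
(0, -4*sin(2*y) - exp(-y), 0)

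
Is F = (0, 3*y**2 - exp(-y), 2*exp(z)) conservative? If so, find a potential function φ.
Yes, F is conservative. φ = y**3 + 2*exp(z) + exp(-y)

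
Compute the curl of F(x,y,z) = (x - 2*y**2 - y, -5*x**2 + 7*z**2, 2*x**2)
(-14*z, -4*x, -10*x + 4*y + 1)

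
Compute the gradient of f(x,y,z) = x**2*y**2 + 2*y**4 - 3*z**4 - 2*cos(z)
(2*x*y**2, 2*y*(x**2 + 4*y**2), -12*z**3 + 2*sin(z))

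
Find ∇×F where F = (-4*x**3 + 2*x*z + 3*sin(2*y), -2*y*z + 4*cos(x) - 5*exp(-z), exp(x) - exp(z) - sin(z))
(2*y - 5*exp(-z), 2*x - exp(x), -4*sin(x) - 6*cos(2*y))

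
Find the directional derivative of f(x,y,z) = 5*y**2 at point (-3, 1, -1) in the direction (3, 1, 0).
sqrt(10)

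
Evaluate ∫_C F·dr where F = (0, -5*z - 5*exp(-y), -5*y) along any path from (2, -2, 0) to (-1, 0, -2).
5 - 5*exp(2)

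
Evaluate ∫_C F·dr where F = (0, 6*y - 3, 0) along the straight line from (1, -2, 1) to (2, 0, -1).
-18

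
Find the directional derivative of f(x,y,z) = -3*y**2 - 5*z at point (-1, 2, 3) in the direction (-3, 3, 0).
-6*sqrt(2)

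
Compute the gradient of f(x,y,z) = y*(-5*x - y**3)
(-5*y, -5*x - 4*y**3, 0)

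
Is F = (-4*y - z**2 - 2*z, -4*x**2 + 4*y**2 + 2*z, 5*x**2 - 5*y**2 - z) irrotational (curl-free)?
No, ∇×F = (-10*y - 2, -10*x - 2*z - 2, 4 - 8*x)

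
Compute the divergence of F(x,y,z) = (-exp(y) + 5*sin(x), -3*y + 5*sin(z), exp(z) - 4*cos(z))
exp(z) + 4*sin(z) + 5*cos(x) - 3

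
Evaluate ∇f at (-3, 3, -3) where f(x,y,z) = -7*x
(-7, 0, 0)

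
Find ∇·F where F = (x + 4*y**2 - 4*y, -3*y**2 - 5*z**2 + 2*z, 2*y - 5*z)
-6*y - 4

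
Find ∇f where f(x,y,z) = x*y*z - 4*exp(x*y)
(y*(z - 4*exp(x*y)), x*(z - 4*exp(x*y)), x*y)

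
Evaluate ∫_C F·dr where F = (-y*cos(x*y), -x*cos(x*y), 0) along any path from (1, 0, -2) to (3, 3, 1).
-sin(9)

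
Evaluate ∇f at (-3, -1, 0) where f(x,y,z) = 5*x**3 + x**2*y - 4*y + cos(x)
(sin(3) + 141, 5, 0)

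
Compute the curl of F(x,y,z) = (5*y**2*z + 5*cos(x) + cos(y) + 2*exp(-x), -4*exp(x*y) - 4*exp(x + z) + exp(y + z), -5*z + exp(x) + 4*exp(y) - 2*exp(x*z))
(4*exp(y) + 4*exp(x + z) - exp(y + z), 5*y**2 + 2*z*exp(x*z) - exp(x), -10*y*z - 4*y*exp(x*y) - 4*exp(x + z) + sin(y))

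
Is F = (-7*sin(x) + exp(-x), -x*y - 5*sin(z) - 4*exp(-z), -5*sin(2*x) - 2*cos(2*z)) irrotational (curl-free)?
No, ∇×F = (5*cos(z) - 4*exp(-z), 10*cos(2*x), -y)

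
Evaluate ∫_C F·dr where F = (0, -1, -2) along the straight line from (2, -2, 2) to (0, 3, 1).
-3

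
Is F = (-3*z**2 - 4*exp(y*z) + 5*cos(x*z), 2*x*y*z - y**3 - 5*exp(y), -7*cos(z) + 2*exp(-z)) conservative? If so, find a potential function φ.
No, ∇×F = (-2*x*y, -5*x*sin(x*z) - 4*y*exp(y*z) - 6*z, 2*z*(y + 2*exp(y*z))) ≠ 0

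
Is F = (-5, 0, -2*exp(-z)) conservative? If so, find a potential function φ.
Yes, F is conservative. φ = -5*x + 2*exp(-z)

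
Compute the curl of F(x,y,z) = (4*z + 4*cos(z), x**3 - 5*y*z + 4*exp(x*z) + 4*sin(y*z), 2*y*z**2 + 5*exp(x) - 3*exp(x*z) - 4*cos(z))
(-4*x*exp(x*z) - 4*y*cos(y*z) + 5*y + 2*z**2, 3*z*exp(x*z) - 5*exp(x) - 4*sin(z) + 4, 3*x**2 + 4*z*exp(x*z))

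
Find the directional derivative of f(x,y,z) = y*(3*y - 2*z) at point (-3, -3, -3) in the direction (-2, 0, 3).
18*sqrt(13)/13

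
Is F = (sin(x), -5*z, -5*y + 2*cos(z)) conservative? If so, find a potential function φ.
Yes, F is conservative. φ = -5*y*z + 2*sin(z) - cos(x)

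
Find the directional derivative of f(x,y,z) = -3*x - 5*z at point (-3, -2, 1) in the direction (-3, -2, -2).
19*sqrt(17)/17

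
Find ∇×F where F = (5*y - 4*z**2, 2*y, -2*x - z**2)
(0, 2 - 8*z, -5)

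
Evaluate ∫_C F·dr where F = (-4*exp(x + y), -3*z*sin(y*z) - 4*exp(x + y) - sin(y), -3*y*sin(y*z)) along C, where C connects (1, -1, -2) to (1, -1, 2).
0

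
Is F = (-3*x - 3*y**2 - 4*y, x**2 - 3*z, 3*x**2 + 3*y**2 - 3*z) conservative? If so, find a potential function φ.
No, ∇×F = (6*y + 3, -6*x, 2*x + 6*y + 4) ≠ 0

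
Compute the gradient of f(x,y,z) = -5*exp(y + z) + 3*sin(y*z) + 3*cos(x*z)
(-3*z*sin(x*z), 3*z*cos(y*z) - 5*exp(y + z), -3*x*sin(x*z) + 3*y*cos(y*z) - 5*exp(y + z))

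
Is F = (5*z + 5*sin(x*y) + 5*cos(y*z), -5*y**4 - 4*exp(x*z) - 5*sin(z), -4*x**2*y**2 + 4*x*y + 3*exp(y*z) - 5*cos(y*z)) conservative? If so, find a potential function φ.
No, ∇×F = (-8*x**2*y + 4*x*exp(x*z) + 4*x + 3*z*exp(y*z) + 5*z*sin(y*z) + 5*cos(z), 8*x*y**2 - 5*y*sin(y*z) - 4*y + 5, -5*x*cos(x*y) - 4*z*exp(x*z) + 5*z*sin(y*z)) ≠ 0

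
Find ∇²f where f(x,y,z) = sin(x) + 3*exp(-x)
-sin(x) + 3*exp(-x)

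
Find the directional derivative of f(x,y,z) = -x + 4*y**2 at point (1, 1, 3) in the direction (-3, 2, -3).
19*sqrt(22)/22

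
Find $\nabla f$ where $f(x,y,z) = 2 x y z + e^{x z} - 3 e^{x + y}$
(2*y*z + z*exp(x*z) - 3*exp(x + y), 2*x*z - 3*exp(x + y), x*(2*y + exp(x*z)))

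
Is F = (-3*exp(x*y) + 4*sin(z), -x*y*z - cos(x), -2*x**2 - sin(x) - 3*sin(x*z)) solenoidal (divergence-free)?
No, ∇·F = -x*z - 3*x*cos(x*z) - 3*y*exp(x*y)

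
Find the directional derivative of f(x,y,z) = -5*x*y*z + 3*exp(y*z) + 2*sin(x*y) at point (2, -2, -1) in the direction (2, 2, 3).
12*sqrt(17)*(5 - 2*exp(2))/17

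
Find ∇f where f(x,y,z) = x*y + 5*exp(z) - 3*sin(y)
(y, x - 3*cos(y), 5*exp(z))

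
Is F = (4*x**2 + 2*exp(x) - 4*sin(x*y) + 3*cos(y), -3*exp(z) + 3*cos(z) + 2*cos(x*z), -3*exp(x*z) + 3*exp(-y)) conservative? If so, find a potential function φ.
No, ∇×F = (2*x*sin(x*z) + 3*exp(z) + 3*sin(z) - 3*exp(-y), 3*z*exp(x*z), 4*x*cos(x*y) - 2*z*sin(x*z) + 3*sin(y)) ≠ 0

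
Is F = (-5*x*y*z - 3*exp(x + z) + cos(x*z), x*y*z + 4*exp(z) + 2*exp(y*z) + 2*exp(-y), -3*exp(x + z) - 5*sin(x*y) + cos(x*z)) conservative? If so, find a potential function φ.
No, ∇×F = (-x*y - 5*x*cos(x*y) - 2*y*exp(y*z) - 4*exp(z), -5*x*y - x*sin(x*z) + 5*y*cos(x*y) + z*sin(x*z), z*(5*x + y)) ≠ 0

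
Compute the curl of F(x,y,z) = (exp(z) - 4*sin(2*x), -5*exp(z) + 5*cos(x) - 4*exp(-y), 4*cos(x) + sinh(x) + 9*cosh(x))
(5*exp(z), exp(z) + 4*sin(x) - 9*sinh(x) - cosh(x), -5*sin(x))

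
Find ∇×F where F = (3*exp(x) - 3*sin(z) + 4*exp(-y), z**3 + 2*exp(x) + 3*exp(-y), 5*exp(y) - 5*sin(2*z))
(-3*z**2 + 5*exp(y), -3*cos(z), 2*exp(x) + 4*exp(-y))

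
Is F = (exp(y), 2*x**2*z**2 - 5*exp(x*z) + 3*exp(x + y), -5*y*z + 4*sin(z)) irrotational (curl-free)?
No, ∇×F = (-4*x**2*z + 5*x*exp(x*z) - 5*z, 0, 4*x*z**2 - 5*z*exp(x*z) - exp(y) + 3*exp(x + y))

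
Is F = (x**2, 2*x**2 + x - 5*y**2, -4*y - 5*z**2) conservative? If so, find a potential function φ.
No, ∇×F = (-4, 0, 4*x + 1) ≠ 0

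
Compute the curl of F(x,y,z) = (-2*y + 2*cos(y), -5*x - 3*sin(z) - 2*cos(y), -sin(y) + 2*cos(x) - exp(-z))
(-cos(y) + 3*cos(z), 2*sin(x), 2*sin(y) - 3)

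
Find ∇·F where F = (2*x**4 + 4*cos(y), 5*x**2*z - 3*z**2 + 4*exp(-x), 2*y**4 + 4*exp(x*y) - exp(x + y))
8*x**3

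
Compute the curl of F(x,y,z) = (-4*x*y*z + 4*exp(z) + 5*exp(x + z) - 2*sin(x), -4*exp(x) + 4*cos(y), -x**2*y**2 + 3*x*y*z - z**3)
(x*(-2*x*y + 3*z), 2*x*y**2 - 4*x*y - 3*y*z + 4*exp(z) + 5*exp(x + z), 4*x*z - 4*exp(x))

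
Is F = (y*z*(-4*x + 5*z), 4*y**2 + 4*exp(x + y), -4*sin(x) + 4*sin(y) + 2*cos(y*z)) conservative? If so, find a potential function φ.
No, ∇×F = (-2*z*sin(y*z) + 4*cos(y), -4*x*y + 10*y*z + 4*cos(x), z*(4*x - 5*z) + 4*exp(x + y)) ≠ 0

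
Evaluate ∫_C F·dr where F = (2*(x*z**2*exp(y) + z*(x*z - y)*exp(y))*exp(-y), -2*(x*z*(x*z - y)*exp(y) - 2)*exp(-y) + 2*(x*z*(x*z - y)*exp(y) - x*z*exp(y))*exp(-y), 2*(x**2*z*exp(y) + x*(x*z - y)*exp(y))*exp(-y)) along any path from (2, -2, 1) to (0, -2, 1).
-16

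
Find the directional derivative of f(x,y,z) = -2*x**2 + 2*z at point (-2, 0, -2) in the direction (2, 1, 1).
3*sqrt(6)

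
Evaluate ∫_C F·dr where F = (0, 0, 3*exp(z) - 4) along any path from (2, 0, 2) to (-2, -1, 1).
-3*exp(2) + 4 + 3*E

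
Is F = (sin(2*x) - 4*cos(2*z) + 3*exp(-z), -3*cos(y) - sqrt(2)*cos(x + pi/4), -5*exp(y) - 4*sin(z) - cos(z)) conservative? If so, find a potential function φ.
No, ∇×F = (-5*exp(y), 8*sin(2*z) - 3*exp(-z), sqrt(2)*sin(x + pi/4)) ≠ 0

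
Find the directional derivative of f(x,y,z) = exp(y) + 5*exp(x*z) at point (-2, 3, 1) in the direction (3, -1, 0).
sqrt(10)*(15 - exp(5))*exp(-2)/10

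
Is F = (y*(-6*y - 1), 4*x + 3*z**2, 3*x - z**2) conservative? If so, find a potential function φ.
No, ∇×F = (-6*z, -3, 12*y + 5) ≠ 0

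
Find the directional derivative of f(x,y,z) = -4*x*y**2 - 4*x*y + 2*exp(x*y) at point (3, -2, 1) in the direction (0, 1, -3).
3*sqrt(10)*(1 + 6*exp(6))*exp(-6)/5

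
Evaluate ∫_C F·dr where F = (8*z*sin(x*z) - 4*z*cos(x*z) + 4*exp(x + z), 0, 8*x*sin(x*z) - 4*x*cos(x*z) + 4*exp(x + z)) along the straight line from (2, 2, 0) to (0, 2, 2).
0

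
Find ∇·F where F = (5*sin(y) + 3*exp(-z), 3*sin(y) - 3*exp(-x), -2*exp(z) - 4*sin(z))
-2*exp(z) + 3*cos(y) - 4*cos(z)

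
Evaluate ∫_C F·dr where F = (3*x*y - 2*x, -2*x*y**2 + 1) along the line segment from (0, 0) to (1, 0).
-1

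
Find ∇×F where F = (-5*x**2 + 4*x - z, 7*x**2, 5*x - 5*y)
(-5, -6, 14*x)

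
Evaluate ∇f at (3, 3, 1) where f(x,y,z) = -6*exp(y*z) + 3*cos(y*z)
(0, -6*exp(3) - 3*sin(3), -18*exp(3) - 9*sin(3))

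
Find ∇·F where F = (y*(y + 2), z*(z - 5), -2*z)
-2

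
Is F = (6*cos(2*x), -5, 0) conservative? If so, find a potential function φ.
Yes, F is conservative. φ = -5*y + 3*sin(2*x)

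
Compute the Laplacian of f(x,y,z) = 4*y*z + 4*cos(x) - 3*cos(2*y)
-4*cos(x) + 12*cos(2*y)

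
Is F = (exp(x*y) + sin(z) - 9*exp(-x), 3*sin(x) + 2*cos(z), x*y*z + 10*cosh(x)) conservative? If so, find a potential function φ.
No, ∇×F = (x*z + 2*sin(z), -y*z + cos(z) - 10*sinh(x), -x*exp(x*y) + 3*cos(x)) ≠ 0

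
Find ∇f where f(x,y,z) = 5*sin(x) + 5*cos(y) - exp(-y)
(5*cos(x), -5*sin(y) + exp(-y), 0)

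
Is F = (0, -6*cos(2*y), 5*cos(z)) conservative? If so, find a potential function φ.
Yes, F is conservative. φ = -3*sin(2*y) + 5*sin(z)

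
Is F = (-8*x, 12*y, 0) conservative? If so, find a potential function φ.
Yes, F is conservative. φ = -4*x**2 + 6*y**2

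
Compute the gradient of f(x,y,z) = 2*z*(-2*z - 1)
(0, 0, -8*z - 2)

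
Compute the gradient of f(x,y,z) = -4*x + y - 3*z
(-4, 1, -3)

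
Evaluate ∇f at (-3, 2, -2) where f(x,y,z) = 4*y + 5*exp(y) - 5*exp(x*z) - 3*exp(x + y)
((-3 + 10*exp(7))*exp(-1), -3*exp(-1) + 4 + 5*exp(2), 15*exp(6))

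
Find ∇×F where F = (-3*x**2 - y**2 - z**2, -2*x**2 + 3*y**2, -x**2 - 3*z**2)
(0, 2*x - 2*z, -4*x + 2*y)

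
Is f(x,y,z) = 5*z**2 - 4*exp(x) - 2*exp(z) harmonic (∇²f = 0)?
No, ∇²f = -4*exp(x) - 2*exp(z) + 10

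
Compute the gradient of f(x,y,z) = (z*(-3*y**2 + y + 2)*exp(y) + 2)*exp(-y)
(0, -6*y*z + z - 2*exp(-y), -3*y**2 + y + 2)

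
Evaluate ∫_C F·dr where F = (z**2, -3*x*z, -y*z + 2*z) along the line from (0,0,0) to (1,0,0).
0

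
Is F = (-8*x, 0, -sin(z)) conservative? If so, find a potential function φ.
Yes, F is conservative. φ = -4*x**2 + cos(z)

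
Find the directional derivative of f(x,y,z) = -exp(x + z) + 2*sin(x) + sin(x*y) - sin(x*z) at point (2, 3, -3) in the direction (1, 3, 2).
sqrt(14)*(-3 + 2*E*cos(2) + 8*E*cos(6))*exp(-1)/14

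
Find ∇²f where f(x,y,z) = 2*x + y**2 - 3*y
2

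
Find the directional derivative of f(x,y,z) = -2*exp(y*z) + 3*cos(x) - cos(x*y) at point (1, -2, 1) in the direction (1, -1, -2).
sqrt(6)*(-exp(2)*sin(1) - 2 + exp(2)*sin(2))*exp(-2)/2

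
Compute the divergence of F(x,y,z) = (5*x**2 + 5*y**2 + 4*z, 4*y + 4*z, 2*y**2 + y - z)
10*x + 3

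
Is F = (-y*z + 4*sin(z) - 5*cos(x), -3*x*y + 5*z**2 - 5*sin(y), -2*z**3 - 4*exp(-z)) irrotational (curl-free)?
No, ∇×F = (-10*z, -y + 4*cos(z), -3*y + z)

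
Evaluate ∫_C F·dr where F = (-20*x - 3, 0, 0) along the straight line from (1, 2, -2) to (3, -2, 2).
-86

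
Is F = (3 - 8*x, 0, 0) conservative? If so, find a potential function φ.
Yes, F is conservative. φ = x*(3 - 4*x)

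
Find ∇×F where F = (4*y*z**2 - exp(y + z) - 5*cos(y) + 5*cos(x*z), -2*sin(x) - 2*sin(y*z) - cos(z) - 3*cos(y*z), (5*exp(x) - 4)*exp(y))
(-3*y*sin(y*z) + 2*y*cos(y*z) + (5*exp(x) - 4)*exp(y) - sin(z), -5*x*sin(x*z) + 8*y*z - 5*exp(x + y) - exp(y + z), -4*z**2 + exp(y + z) - 5*sin(y) - 2*cos(x))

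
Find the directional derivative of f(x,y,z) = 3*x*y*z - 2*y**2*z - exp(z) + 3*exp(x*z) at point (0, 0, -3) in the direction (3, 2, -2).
sqrt(17)*(2 - 27*exp(3))*exp(-3)/17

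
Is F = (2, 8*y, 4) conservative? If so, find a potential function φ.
Yes, F is conservative. φ = 2*x + 4*y**2 + 4*z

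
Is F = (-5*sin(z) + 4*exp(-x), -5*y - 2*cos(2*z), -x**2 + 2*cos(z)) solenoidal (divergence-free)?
No, ∇·F = -2*sin(z) - 5 - 4*exp(-x)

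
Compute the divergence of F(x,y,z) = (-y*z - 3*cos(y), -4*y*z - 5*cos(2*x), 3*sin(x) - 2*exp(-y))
-4*z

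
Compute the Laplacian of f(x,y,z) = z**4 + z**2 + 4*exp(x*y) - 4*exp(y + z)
4*x**2*exp(x*y) + 4*y**2*exp(x*y) + 12*z**2 - 8*exp(y + z) + 2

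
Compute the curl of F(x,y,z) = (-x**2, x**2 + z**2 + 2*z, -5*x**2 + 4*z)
(-2*z - 2, 10*x, 2*x)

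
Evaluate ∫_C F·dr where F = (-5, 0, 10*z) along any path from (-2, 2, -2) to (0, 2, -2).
-10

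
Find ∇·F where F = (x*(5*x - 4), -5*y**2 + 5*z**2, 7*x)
10*x - 10*y - 4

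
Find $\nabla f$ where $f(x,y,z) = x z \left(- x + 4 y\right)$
(2*z*(-x + 2*y), 4*x*z, x*(-x + 4*y))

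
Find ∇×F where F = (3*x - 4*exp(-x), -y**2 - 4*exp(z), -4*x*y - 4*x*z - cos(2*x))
(-4*x + 4*exp(z), 4*y + 4*z - 2*sin(2*x), 0)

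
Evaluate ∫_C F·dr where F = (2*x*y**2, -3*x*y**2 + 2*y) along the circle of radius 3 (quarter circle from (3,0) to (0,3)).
-243*pi/16 - 63/2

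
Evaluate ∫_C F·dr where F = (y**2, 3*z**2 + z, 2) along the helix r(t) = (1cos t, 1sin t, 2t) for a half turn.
-20*pi - 16/3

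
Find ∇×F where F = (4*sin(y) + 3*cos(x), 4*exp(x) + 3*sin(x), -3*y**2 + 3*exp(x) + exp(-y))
(-6*y - exp(-y), -3*exp(x), 4*exp(x) + 3*cos(x) - 4*cos(y))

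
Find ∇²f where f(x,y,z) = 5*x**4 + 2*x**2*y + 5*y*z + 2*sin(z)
60*x**2 + 4*y - 2*sin(z)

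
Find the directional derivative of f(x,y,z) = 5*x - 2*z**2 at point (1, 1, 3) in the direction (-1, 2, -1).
7*sqrt(6)/6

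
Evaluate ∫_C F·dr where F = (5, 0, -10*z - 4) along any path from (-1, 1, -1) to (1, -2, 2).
-17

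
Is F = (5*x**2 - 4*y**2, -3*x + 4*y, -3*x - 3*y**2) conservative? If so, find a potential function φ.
No, ∇×F = (-6*y, 3, 8*y - 3) ≠ 0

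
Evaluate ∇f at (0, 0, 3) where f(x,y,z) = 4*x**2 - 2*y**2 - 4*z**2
(0, 0, -24)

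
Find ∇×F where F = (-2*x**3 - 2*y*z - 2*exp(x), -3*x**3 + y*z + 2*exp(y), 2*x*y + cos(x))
(2*x - y, -4*y + sin(x), -9*x**2 + 2*z)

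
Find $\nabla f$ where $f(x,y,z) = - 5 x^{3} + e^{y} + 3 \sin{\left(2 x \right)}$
(-15*x**2 + 6*cos(2*x), exp(y), 0)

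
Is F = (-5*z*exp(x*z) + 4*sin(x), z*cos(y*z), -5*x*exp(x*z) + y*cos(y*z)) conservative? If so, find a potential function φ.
Yes, F is conservative. φ = -5*exp(x*z) + sin(y*z) - 4*cos(x)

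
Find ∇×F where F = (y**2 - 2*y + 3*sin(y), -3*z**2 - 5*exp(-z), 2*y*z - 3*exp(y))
(8*z - 3*exp(y) - 5*exp(-z), 0, -2*y - 3*cos(y) + 2)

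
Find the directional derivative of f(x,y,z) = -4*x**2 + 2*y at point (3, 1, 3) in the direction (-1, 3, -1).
30*sqrt(11)/11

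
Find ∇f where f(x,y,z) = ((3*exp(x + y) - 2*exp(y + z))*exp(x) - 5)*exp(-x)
((3*exp(2*x + y) + 5)*exp(-x), 3*exp(x + y) - 2*exp(y + z), -2*exp(y + z))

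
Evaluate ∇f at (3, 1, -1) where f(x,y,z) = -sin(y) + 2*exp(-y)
(0, -2*exp(-1) - cos(1), 0)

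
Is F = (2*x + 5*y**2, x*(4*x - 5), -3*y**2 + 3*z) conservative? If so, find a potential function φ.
No, ∇×F = (-6*y, 0, 8*x - 10*y - 5) ≠ 0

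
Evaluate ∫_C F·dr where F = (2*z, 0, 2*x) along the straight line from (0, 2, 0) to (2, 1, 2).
8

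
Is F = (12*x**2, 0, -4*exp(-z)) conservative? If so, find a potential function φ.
Yes, F is conservative. φ = 4*x**3 + 4*exp(-z)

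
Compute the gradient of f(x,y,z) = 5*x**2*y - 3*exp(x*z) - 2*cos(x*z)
(10*x*y - 3*z*exp(x*z) + 2*z*sin(x*z), 5*x**2, x*(-3*exp(x*z) + 2*sin(x*z)))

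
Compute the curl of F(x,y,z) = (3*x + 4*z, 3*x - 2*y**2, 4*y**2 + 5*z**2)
(8*y, 4, 3)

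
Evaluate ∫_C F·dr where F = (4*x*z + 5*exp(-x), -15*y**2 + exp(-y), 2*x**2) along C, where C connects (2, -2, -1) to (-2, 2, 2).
-56 - 8*sinh(2)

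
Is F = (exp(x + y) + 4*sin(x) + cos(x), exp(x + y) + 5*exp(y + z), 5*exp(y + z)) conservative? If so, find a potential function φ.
Yes, F is conservative. φ = exp(x + y) + 5*exp(y + z) + sin(x) - 4*cos(x)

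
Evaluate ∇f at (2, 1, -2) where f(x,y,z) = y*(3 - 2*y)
(0, -1, 0)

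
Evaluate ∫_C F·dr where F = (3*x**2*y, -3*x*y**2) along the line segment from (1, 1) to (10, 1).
999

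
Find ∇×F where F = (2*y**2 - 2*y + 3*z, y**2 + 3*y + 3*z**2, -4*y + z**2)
(-6*z - 4, 3, 2 - 4*y)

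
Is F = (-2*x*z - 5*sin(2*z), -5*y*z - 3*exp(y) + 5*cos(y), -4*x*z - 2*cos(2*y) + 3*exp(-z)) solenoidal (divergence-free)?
No, ∇·F = -4*x - 7*z - 3*exp(y) - 5*sin(y) - 3*exp(-z)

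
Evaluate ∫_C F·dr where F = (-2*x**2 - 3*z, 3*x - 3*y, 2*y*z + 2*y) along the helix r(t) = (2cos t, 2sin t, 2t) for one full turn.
-44*pi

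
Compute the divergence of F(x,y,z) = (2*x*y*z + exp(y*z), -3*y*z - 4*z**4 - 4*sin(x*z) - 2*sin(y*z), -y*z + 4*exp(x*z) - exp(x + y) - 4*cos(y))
4*x*exp(x*z) + 2*y*z - y - 2*z*cos(y*z) - 3*z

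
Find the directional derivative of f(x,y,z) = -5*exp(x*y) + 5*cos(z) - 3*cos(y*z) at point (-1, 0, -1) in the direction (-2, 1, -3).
5*sqrt(14)*(1 - 3*sin(1))/14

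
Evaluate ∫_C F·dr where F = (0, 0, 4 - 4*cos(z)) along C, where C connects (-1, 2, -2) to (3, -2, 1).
-4*sin(2) - 4*sin(1) + 12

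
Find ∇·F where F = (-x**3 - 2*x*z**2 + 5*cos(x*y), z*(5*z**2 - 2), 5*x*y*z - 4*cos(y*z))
-3*x**2 + 5*x*y - 5*y*sin(x*y) + 4*y*sin(y*z) - 2*z**2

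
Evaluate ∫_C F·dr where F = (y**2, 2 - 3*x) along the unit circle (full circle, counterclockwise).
-3*pi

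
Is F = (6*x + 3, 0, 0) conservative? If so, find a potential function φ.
Yes, F is conservative. φ = 3*x*(x + 1)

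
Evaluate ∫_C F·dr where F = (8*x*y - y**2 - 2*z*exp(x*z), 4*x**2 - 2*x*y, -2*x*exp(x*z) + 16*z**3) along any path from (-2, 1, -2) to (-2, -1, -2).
-32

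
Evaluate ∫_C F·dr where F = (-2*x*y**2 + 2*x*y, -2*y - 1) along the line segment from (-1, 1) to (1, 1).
0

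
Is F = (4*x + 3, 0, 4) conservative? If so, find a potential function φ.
Yes, F is conservative. φ = 2*x**2 + 3*x + 4*z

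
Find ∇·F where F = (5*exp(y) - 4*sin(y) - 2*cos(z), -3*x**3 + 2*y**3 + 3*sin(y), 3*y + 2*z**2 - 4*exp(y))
6*y**2 + 4*z + 3*cos(y)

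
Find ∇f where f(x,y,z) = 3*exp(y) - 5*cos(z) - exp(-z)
(0, 3*exp(y), 5*sin(z) + exp(-z))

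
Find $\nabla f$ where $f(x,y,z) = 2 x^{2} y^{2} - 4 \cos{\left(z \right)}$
(4*x*y**2, 4*x**2*y, 4*sin(z))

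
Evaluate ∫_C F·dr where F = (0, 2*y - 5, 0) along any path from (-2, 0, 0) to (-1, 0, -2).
0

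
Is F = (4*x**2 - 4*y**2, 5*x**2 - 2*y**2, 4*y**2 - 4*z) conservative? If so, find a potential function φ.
No, ∇×F = (8*y, 0, 10*x + 8*y) ≠ 0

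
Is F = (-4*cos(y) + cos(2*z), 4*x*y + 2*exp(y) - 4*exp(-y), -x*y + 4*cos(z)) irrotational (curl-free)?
No, ∇×F = (-x, y - 2*sin(2*z), 4*y - 4*sin(y))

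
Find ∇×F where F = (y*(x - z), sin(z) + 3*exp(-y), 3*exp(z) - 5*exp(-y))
(-cos(z) + 5*exp(-y), -y, -x + z)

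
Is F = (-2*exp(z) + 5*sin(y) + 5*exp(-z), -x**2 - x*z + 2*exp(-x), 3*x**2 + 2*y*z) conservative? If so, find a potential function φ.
No, ∇×F = (x + 2*z, -6*x + 3*sinh(z) - 7*cosh(z), -2*x - z - 5*cos(y) - 2*exp(-x)) ≠ 0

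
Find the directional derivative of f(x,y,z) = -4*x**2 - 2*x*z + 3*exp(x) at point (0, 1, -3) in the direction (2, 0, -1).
18*sqrt(5)/5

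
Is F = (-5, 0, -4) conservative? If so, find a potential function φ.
Yes, F is conservative. φ = -5*x - 4*z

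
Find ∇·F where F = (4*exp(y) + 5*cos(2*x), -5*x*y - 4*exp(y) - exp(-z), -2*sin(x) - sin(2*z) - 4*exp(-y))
-5*x - 4*exp(y) - 10*sin(2*x) - 2*cos(2*z)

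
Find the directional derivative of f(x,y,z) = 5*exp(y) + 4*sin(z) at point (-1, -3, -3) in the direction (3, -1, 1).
sqrt(11)*(4*exp(3)*cos(3) - 5)*exp(-3)/11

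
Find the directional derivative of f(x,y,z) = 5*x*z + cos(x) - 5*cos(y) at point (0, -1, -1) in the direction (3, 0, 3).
-5*sqrt(2)/2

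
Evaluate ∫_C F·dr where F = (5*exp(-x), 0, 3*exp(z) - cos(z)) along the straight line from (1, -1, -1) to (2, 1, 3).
-sin(1) - 5*exp(-2) - sin(3) + 2*exp(-1) + 3*exp(3)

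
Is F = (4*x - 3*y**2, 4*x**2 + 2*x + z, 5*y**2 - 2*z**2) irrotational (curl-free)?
No, ∇×F = (10*y - 1, 0, 8*x + 6*y + 2)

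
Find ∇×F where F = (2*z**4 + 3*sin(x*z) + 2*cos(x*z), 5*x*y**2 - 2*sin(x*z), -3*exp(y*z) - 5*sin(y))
(2*x*cos(x*z) - 3*z*exp(y*z) - 5*cos(y), -2*x*sin(x*z) + 3*x*cos(x*z) + 8*z**3, 5*y**2 - 2*z*cos(x*z))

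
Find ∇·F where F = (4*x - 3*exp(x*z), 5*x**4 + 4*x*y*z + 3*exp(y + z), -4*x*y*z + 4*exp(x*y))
-4*x*y + 4*x*z - 3*z*exp(x*z) + 3*exp(y + z) + 4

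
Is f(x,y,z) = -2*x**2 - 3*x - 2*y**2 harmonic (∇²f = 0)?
No, ∇²f = -8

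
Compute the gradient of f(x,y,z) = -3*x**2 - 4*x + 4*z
(-6*x - 4, 0, 4)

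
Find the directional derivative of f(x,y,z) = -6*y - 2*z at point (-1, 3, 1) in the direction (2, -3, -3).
12*sqrt(22)/11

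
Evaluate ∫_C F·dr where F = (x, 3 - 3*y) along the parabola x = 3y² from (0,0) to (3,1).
6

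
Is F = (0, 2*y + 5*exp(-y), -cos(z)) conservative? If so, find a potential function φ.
Yes, F is conservative. φ = y**2 - sin(z) - 5*exp(-y)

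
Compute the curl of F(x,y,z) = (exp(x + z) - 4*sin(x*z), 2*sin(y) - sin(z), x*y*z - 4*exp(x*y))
(x*z - 4*x*exp(x*y) + cos(z), -4*x*cos(x*z) - y*z + 4*y*exp(x*y) + exp(x + z), 0)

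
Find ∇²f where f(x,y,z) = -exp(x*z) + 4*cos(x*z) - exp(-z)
-x**2*exp(x*z) - 4*x**2*cos(x*z) - z**2*exp(x*z) - 4*z**2*cos(x*z) - exp(-z)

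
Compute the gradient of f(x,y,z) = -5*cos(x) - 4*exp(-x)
(5*sin(x) + 4*exp(-x), 0, 0)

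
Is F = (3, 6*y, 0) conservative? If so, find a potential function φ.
Yes, F is conservative. φ = 3*x + 3*y**2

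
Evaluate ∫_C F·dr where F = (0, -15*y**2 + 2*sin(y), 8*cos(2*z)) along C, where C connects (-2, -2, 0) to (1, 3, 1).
-175 + 2*cos(2) - 2*cos(3) + 4*sin(2)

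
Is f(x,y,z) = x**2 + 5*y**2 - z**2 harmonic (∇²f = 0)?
No, ∇²f = 10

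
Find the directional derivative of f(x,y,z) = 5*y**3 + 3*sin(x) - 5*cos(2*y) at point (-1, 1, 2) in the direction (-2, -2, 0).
-sqrt(2)*(3*cos(1) + 10*sin(2) + 15)/2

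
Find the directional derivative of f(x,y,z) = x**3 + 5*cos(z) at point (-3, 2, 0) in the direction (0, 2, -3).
0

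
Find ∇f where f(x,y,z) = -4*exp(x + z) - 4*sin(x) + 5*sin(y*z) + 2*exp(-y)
(-4*exp(x + z) - 4*cos(x), 5*z*cos(y*z) - 2*exp(-y), 5*y*cos(y*z) - 4*exp(x + z))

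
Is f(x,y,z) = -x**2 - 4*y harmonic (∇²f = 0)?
No, ∇²f = -2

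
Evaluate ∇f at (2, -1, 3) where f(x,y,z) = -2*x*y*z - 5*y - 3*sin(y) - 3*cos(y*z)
(6, -17 - 3*cos(1) - 9*sin(3), 3*sin(3) + 4)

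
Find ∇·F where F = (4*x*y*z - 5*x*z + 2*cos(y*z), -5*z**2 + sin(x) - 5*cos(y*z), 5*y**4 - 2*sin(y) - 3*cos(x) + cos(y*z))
4*y*z - y*sin(y*z) + 5*z*sin(y*z) - 5*z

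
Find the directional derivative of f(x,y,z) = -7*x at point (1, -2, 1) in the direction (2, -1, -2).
-14/3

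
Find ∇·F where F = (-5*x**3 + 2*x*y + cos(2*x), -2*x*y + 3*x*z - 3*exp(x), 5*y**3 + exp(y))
-15*x**2 - 2*x + 2*y - 2*sin(2*x)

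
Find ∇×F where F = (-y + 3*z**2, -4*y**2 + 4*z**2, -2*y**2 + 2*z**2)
(-4*y - 8*z, 6*z, 1)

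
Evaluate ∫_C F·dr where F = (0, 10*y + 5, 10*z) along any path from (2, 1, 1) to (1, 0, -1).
-10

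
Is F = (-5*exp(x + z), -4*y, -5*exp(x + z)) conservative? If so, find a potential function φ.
Yes, F is conservative. φ = -2*y**2 - 5*exp(x + z)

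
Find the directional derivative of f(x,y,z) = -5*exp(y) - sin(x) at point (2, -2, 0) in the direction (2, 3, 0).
-sqrt(13)*(2*exp(2)*cos(2) + 15)*exp(-2)/13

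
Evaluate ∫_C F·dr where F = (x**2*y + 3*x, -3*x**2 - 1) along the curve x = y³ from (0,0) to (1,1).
13/35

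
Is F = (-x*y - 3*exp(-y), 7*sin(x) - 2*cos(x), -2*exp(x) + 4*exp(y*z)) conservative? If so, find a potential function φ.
No, ∇×F = (4*z*exp(y*z), 2*exp(x), x + 2*sin(x) + 7*cos(x) - 3*exp(-y)) ≠ 0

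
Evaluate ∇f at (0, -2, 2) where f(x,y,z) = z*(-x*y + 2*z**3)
(4, 0, 64)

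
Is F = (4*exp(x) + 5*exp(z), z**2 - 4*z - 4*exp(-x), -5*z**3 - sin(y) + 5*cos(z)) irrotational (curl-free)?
No, ∇×F = (-2*z - cos(y) + 4, 5*exp(z), 4*exp(-x))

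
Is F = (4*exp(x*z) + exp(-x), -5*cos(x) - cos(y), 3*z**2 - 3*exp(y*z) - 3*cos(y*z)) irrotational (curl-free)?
No, ∇×F = (3*z*(-exp(y*z) + sin(y*z)), 4*x*exp(x*z), 5*sin(x))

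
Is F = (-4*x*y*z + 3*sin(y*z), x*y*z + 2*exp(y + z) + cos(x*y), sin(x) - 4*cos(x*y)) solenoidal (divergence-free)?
No, ∇·F = x*z - x*sin(x*y) - 4*y*z + 2*exp(y + z)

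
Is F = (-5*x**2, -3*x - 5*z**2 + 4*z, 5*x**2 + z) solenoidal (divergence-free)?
No, ∇·F = 1 - 10*x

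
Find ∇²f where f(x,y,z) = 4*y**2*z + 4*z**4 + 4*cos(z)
48*z**2 + 8*z - 4*cos(z)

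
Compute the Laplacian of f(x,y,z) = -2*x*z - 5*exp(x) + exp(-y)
-5*exp(x) + exp(-y)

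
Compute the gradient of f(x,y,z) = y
(0, 1, 0)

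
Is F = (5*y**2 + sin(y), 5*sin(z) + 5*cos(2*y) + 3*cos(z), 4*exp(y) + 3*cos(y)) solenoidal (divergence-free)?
No, ∇·F = -10*sin(2*y)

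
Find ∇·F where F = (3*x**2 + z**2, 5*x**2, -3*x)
6*x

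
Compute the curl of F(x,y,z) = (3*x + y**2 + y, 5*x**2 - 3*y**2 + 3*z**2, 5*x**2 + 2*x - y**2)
(-2*y - 6*z, -10*x - 2, 10*x - 2*y - 1)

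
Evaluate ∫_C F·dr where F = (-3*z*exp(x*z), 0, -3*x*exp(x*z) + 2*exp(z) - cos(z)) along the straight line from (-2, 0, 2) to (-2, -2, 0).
-2*exp(2) - 1 + 3*exp(-4) + sin(2)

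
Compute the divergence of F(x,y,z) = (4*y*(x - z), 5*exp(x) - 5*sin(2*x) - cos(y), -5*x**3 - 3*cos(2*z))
4*y + sin(y) + 6*sin(2*z)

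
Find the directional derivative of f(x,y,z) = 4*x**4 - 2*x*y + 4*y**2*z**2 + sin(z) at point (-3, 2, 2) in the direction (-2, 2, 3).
sqrt(17)*(3*cos(2) + 1204)/17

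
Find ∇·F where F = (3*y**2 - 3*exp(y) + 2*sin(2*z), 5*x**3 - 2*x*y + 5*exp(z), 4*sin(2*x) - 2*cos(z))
-2*x + 2*sin(z)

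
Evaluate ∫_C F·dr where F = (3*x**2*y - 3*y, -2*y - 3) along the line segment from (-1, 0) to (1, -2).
6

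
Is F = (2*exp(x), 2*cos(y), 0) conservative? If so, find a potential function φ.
Yes, F is conservative. φ = 2*exp(x) + 2*sin(y)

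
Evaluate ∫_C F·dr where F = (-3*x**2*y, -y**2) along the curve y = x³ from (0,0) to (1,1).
-5/6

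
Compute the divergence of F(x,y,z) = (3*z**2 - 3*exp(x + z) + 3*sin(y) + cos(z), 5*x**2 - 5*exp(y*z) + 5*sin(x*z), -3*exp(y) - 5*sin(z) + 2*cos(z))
-5*z*exp(y*z) - 3*exp(x + z) - 2*sin(z) - 5*cos(z)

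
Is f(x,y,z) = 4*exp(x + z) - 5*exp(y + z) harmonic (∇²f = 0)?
No, ∇²f = 8*exp(x + z) - 10*exp(y + z)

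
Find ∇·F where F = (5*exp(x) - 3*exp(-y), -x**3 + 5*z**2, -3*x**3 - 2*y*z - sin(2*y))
-2*y + 5*exp(x)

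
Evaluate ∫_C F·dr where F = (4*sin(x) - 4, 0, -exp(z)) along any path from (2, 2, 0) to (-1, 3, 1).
-E - 4*cos(1) + 4*cos(2) + 13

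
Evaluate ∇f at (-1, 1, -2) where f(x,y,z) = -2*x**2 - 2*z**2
(4, 0, 8)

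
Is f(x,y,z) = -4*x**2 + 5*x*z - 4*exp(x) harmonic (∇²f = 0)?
No, ∇²f = -4*exp(x) - 8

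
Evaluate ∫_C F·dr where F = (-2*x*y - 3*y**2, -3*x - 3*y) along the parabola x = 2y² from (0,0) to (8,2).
-862/5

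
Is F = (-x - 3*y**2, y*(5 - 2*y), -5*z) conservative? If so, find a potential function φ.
No, ∇×F = (0, 0, 6*y) ≠ 0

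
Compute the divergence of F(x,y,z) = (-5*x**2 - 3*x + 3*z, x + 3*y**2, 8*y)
-10*x + 6*y - 3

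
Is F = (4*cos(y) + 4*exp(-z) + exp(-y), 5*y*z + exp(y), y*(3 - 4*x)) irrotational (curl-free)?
No, ∇×F = (-4*x - 5*y + 3, 4*y - 4*exp(-z), 4*sin(y) + exp(-y))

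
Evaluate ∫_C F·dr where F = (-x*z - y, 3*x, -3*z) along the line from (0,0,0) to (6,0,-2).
18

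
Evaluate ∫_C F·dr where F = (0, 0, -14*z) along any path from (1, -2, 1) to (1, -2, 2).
-21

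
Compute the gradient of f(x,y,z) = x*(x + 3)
(2*x + 3, 0, 0)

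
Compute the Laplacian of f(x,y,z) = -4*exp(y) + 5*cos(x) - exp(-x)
-4*exp(y) - 5*cos(x) - exp(-x)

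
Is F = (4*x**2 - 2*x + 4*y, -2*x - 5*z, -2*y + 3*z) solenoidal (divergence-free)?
No, ∇·F = 8*x + 1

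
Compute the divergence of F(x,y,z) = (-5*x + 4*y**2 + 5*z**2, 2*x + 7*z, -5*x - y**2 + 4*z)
-1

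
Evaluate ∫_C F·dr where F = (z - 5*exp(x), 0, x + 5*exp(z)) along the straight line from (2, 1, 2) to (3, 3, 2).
-5*exp(3) + 2 + 5*exp(2)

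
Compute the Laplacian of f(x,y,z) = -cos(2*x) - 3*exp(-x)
4*cos(2*x) - 3*exp(-x)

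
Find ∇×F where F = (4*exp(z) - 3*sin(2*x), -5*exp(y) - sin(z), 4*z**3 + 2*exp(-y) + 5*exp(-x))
(cos(z) - 2*exp(-y), 4*exp(z) + 5*exp(-x), 0)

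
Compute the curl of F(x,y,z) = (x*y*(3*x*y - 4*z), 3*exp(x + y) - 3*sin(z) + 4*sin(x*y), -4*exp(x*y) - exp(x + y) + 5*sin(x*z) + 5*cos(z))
(-4*x*exp(x*y) - exp(x + y) + 3*cos(z), -4*x*y + 4*y*exp(x*y) - 5*z*cos(x*z) + exp(x + y), -6*x**2*y + 4*x*z + 4*y*cos(x*y) + 3*exp(x + y))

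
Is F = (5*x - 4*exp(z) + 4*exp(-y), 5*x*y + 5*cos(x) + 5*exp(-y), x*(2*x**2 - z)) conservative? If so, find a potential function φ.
No, ∇×F = (0, -6*x**2 + z - 4*exp(z), 5*y - 5*sin(x) + 4*exp(-y)) ≠ 0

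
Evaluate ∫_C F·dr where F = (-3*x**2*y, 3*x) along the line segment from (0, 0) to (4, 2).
-84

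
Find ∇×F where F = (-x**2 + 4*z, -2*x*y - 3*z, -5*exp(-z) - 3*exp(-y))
(3 + 3*exp(-y), 4, -2*y)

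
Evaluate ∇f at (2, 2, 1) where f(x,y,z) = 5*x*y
(10, 10, 0)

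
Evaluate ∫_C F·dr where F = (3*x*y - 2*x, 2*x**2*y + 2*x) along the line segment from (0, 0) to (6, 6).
864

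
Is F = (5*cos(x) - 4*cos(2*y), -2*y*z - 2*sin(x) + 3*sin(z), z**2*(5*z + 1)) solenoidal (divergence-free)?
No, ∇·F = 15*z**2 - 5*sin(x)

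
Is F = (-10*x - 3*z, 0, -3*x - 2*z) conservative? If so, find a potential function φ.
Yes, F is conservative. φ = -5*x**2 - 3*x*z - z**2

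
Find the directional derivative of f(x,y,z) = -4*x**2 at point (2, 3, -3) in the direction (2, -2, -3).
-32*sqrt(17)/17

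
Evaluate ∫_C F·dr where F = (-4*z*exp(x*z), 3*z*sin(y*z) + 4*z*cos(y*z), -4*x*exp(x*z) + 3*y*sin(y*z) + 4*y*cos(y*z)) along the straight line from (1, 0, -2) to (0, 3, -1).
-1 - 4*sin(3) + 4*exp(-2) - 3*cos(3)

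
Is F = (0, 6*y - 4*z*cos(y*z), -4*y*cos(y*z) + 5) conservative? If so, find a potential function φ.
Yes, F is conservative. φ = 3*y**2 + 5*z - 4*sin(y*z)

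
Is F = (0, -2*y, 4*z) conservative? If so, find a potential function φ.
Yes, F is conservative. φ = -y**2 + 2*z**2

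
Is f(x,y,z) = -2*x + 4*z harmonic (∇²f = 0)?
Yes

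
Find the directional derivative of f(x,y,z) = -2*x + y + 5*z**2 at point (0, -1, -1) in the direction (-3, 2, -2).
28*sqrt(17)/17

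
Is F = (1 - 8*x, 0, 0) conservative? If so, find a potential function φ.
Yes, F is conservative. φ = x*(1 - 4*x)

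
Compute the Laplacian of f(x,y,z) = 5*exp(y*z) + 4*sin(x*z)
-4*x**2*sin(x*z) + 5*y**2*exp(y*z) + 5*z**2*exp(y*z) - 4*z**2*sin(x*z)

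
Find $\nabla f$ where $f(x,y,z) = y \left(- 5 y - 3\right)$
(0, -10*y - 3, 0)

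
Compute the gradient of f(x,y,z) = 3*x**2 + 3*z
(6*x, 0, 3)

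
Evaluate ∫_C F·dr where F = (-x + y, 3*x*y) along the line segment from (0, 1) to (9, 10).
1719/2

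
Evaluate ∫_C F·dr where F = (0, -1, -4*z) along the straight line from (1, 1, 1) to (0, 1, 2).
-6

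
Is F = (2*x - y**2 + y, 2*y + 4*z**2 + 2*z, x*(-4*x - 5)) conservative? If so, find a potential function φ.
No, ∇×F = (-8*z - 2, 8*x + 5, 2*y - 1) ≠ 0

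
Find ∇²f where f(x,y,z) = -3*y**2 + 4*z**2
2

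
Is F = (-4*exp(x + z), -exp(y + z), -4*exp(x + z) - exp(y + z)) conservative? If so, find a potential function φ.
Yes, F is conservative. φ = -4*exp(x + z) - exp(y + z)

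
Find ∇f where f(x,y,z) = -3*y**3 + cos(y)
(0, -9*y**2 - sin(y), 0)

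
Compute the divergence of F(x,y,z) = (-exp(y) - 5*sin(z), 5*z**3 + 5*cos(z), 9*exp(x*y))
0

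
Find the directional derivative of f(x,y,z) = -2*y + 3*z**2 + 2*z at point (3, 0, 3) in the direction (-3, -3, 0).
sqrt(2)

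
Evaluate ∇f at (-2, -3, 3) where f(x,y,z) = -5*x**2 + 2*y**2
(20, -12, 0)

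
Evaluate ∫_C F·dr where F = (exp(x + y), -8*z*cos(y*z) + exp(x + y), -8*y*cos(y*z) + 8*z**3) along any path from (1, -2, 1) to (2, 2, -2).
-8*sin(2) + 8*sin(4) - exp(-1) + 30 + exp(4)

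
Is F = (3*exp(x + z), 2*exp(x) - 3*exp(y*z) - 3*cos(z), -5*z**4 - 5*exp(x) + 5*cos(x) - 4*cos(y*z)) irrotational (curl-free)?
No, ∇×F = (3*y*exp(y*z) + 4*z*sin(y*z) - 3*sin(z), 5*exp(x) + 3*exp(x + z) + 5*sin(x), 2*exp(x))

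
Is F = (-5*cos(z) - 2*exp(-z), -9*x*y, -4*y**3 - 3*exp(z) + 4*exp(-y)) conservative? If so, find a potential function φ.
No, ∇×F = (-12*y**2 - 4*exp(-y), 5*sin(z) + 2*exp(-z), -9*y) ≠ 0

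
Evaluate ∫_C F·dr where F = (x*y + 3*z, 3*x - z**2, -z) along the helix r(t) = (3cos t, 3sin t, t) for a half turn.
pi*(21 - pi)/2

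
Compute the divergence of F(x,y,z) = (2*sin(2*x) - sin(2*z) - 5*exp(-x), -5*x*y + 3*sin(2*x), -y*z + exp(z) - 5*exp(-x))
-5*x - y + exp(z) + 4*cos(2*x) + 5*exp(-x)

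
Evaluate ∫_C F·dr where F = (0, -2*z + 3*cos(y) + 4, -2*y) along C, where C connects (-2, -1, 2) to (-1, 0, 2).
3*sin(1)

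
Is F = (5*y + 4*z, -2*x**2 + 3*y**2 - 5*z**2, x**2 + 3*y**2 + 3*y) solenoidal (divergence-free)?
No, ∇·F = 6*y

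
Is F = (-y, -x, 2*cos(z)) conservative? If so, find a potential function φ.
Yes, F is conservative. φ = -x*y + 2*sin(z)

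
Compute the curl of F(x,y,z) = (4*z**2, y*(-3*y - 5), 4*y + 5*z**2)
(4, 8*z, 0)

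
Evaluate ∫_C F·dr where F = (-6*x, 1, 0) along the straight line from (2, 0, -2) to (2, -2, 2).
-2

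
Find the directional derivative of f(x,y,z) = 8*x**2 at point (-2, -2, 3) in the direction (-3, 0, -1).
48*sqrt(10)/5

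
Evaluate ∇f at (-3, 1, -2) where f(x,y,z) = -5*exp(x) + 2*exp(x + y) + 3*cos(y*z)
((-5 + 2*E)*exp(-3), -6*sin(2) + 2*exp(-2), 3*sin(2))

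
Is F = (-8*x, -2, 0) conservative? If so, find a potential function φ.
Yes, F is conservative. φ = -4*x**2 - 2*y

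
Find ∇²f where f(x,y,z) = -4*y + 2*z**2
4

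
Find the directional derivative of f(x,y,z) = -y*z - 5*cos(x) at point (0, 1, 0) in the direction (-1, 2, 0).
0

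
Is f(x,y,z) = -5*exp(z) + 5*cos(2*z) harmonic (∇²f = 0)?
No, ∇²f = -5*exp(z) - 20*cos(2*z)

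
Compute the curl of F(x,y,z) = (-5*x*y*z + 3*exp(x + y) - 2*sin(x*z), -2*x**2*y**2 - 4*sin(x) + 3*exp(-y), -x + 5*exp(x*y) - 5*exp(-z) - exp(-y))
(5*x*exp(x*y) + exp(-y), -5*x*y - 2*x*cos(x*z) - 5*y*exp(x*y) + 1, -4*x*y**2 + 5*x*z - 3*exp(x + y) - 4*cos(x))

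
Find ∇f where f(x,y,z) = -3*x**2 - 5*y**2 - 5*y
(-6*x, -10*y - 5, 0)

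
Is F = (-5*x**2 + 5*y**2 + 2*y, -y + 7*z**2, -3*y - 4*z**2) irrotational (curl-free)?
No, ∇×F = (-14*z - 3, 0, -10*y - 2)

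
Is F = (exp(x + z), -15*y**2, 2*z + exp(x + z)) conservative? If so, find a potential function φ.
Yes, F is conservative. φ = -5*y**3 + z**2 + exp(x + z)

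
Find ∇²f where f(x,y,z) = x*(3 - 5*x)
-10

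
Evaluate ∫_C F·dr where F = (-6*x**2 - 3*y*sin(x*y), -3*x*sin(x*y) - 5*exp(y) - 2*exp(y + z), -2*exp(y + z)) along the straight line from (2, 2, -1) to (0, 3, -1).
-5*exp(3) - 3*cos(4) + 2*E + 19 + 3*exp(2)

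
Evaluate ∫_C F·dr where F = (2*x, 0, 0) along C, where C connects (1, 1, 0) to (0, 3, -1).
-1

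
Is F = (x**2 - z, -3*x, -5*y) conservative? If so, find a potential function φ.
No, ∇×F = (-5, -1, -3) ≠ 0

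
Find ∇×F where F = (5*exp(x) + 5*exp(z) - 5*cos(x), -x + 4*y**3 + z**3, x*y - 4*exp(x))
(x - 3*z**2, -y + 4*exp(x) + 5*exp(z), -1)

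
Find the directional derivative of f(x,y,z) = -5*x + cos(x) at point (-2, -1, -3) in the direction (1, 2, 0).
sqrt(5)*(-5 + sin(2))/5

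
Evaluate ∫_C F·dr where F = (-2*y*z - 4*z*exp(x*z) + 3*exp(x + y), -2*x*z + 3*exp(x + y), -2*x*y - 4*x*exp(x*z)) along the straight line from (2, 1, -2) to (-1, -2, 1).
-3*exp(3) - 12 - 4*exp(-1) + 4*exp(-4) + 3*exp(-3)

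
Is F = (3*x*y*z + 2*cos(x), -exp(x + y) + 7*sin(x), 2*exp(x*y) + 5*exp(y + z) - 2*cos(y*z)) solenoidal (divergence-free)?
No, ∇·F = 3*y*z + 2*y*sin(y*z) - exp(x + y) + 5*exp(y + z) - 2*sin(x)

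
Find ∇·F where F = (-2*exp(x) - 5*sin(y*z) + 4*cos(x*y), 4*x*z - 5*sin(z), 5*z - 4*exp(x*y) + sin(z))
-4*y*sin(x*y) - 2*exp(x) + cos(z) + 5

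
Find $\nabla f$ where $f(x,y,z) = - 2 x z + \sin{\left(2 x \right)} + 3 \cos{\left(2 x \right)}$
(-2*z - 6*sin(2*x) + 2*cos(2*x), 0, -2*x)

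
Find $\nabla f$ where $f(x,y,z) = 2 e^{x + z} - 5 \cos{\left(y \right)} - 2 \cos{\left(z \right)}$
(2*exp(x + z), 5*sin(y), 2*exp(x + z) + 2*sin(z))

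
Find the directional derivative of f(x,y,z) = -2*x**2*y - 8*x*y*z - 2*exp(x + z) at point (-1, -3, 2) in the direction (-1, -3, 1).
-102*sqrt(11)/11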